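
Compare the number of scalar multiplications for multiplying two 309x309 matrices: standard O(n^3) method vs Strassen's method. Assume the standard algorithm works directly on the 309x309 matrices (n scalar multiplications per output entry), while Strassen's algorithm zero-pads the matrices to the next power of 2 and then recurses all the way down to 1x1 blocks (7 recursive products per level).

Matrix multiplication for 309x309 matrices:

Strassen's algorithm requires power-of-2 dimensions. Pad 309x309 to 512x512 (next power of 2).

Standard algorithm: 309^3 = 29503629 multiplications
Strassen's algorithm: 7^(log2(512)) = 7^9 = 40353607 multiplications
Difference: 29503629 - 40353607 = -10849978 (Strassen uses MORE here due to padding overhead — for small or just-over-power-of-2 n, padding can outweigh the per-level savings)

Standard: 29503629 multiplications (309^3). Strassen: 40353607 multiplications (7^9, after padding to 512x512). Strassen reduces 8 recursive multiplications to 7 at each level.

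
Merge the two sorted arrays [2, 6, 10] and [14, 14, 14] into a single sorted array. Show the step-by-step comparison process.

Merging process:

Compare 2 vs 14: take 2 from left. Merged: [2]
Compare 6 vs 14: take 6 from left. Merged: [2, 6]
Compare 10 vs 14: take 10 from left. Merged: [2, 6, 10]
Append remaining from right: [14, 14, 14]. Merged: [2, 6, 10, 14, 14, 14]

Final merged array: [2, 6, 10, 14, 14, 14]
Total comparisons: 3

The merged array is [2, 6, 10, 14, 14, 14], requiring 3 comparisons. The merge step runs in O(n) time where n is the total number of elements.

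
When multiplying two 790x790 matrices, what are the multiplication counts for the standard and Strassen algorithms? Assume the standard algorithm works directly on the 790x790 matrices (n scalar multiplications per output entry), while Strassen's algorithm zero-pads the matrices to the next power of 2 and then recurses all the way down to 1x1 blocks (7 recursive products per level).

Matrix multiplication for 790x790 matrices:

Strassen's algorithm requires power-of-2 dimensions. Pad 790x790 to 1024x1024 (next power of 2).

Standard algorithm: 790^3 = 493039000 multiplications
Strassen's algorithm: 7^(log2(1024)) = 7^10 = 282475249 multiplications
Savings: 493039000 - 282475249 = 210563751 multiplications

Standard: 493039000 multiplications (790^3). Strassen: 282475249 multiplications (7^10, after padding to 1024x1024). Strassen reduces 8 recursive multiplications to 7 at each level.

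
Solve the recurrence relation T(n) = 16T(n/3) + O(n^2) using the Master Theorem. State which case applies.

Master Theorem for T(n) = 16T(n/3) + O(n^2):

a = 16, b = 3, c = 2
log_b(a) = log_3(16) = 2.5237

Case 1: c = 2 < log_3(16) = 2.5237
T(n) = O(n^(log_3 16))

For T(n) = 16T(n/3) + O(n^2): log_3(16) = 2.5237. This is Case 1 of the Master Theorem (c < log_b(a), work dominated by leaves), giving O(n^(log_3 16)).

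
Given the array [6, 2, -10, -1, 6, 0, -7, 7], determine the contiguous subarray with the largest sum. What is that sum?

Using Kadane's algorithm on [6, 2, -10, -1, 6, 0, -7, 7]:

Scanning through the array:
Position 1 (value 2): max_ending_here = 8, max_so_far = 8
Position 2 (value -10): max_ending_here = -2, max_so_far = 8
Position 3 (value -1): max_ending_here = -1, max_so_far = 8
Position 4 (value 6): max_ending_here = 6, max_so_far = 8
Position 5 (value 0): max_ending_here = 6, max_so_far = 8
Position 6 (value -7): max_ending_here = -1, max_so_far = 8
Position 7 (value 7): max_ending_here = 7, max_so_far = 8

Maximum subarray: [6, 2]
Maximum sum: 8

The maximum subarray is [6, 2] with sum 8. This subarray runs from index 0 to index 1.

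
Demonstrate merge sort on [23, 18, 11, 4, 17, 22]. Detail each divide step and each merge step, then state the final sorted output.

Merge sort trace:

Split: [23, 18, 11, 4, 17, 22] -> [23, 18, 11] and [4, 17, 22]
  Split: [23, 18, 11] -> [23] and [18, 11]
    Split: [18, 11] -> [18] and [11]
    Merge: [18] + [11] -> [11, 18]
  Merge: [23] + [11, 18] -> [11, 18, 23]
  Split: [4, 17, 22] -> [4] and [17, 22]
    Split: [17, 22] -> [17] and [22]
    Merge: [17] + [22] -> [17, 22]
  Merge: [4] + [17, 22] -> [4, 17, 22]
Merge: [11, 18, 23] + [4, 17, 22] -> [4, 11, 17, 18, 22, 23]

Final sorted array: [4, 11, 17, 18, 22, 23]

The merge sort proceeds by recursively splitting the array and merging sorted halves.
After all merges, the sorted array is [4, 11, 17, 18, 22, 23].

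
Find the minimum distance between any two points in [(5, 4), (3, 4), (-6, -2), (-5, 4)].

Computing all pairwise distances among 4 points:

d((5, 4), (3, 4)) = 2.0 <-- minimum
d((5, 4), (-6, -2)) = 12.53
d((5, 4), (-5, 4)) = 10.0
d((3, 4), (-6, -2)) = 10.8167
d((3, 4), (-5, 4)) = 8.0
d((-6, -2), (-5, 4)) = 6.0828

Closest pair: (5, 4) and (3, 4) with distance 2.0

The closest pair is (5, 4) and (3, 4) with Euclidean distance 2.0. For 4 points, brute-force pairwise comparison is shown above. For large n, the divide-and-conquer algorithm (sort by x, recurse on halves, check the dividing strip) achieves O(n log n).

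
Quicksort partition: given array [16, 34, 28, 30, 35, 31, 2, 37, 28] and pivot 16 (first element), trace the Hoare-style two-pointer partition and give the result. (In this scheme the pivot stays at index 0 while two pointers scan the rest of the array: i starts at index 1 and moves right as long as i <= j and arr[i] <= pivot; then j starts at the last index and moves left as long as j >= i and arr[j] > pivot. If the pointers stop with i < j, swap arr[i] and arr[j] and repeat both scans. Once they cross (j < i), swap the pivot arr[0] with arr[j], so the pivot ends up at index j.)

Hoare-style two-pointer partition with pivot = 16:

Initial array: [16, 34, 28, 30, 35, 31, 2, 37, 28]

Pointers start at i = 1, j = 8.
i stops at index 1 (arr[1]=34 > 16), j stops at index 6 (arr[6]=2 <= 16): swap arr[1] and arr[6], array becomes [16, 2, 28, 30, 35, 31, 34, 37, 28]
i ends at 2, j ends at 1: the pointers have crossed (j < i), so scanning stops.

Swap pivot arr[0] with arr[1] to place pivot at position 1: [2, 16, 28, 30, 35, 31, 34, 37, 28]
Pivot position: 1

After partitioning with pivot 16, the array becomes [2, 16, 28, 30, 35, 31, 34, 37, 28]. The pivot is placed at index 1. All elements to the left of the pivot are <= 16, and all elements to the right are > 16.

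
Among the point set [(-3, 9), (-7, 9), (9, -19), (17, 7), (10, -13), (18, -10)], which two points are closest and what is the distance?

Computing all pairwise distances among 6 points:

d((-3, 9), (-7, 9)) = 4.0 <-- minimum
d((-3, 9), (9, -19)) = 30.4631
d((-3, 9), (17, 7)) = 20.0998
d((-3, 9), (10, -13)) = 25.5539
d((-3, 9), (18, -10)) = 28.3196
d((-7, 9), (9, -19)) = 32.249
d((-7, 9), (17, 7)) = 24.0832
d((-7, 9), (10, -13)) = 27.8029
d((-7, 9), (18, -10)) = 31.4006
d((9, -19), (17, 7)) = 27.2029
d((9, -19), (10, -13)) = 6.0828
d((9, -19), (18, -10)) = 12.7279
d((17, 7), (10, -13)) = 21.1896
d((17, 7), (18, -10)) = 17.0294
d((10, -13), (18, -10)) = 8.544

Closest pair: (-3, 9) and (-7, 9) with distance 4.0

The closest pair is (-3, 9) and (-7, 9) with Euclidean distance 4.0. For 6 points, brute-force pairwise comparison is shown above. For large n, the divide-and-conquer algorithm (sort by x, recurse on halves, check the dividing strip) achieves O(n log n).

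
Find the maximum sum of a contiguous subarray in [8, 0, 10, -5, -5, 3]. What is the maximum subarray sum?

Using Kadane's algorithm on [8, 0, 10, -5, -5, 3]:

Scanning through the array:
Position 1 (value 0): max_ending_here = 8, max_so_far = 8
Position 2 (value 10): max_ending_here = 18, max_so_far = 18
Position 3 (value -5): max_ending_here = 13, max_so_far = 18
Position 4 (value -5): max_ending_here = 8, max_so_far = 18
Position 5 (value 3): max_ending_here = 11, max_so_far = 18

Maximum subarray: [8, 0, 10]
Maximum sum: 18

The maximum subarray is [8, 0, 10] with sum 18. This subarray runs from index 0 to index 2.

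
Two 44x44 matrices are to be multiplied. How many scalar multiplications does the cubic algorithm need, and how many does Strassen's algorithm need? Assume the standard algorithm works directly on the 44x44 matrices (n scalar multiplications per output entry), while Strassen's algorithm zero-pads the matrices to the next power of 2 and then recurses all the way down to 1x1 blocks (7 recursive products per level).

Matrix multiplication for 44x44 matrices:

Strassen's algorithm requires power-of-2 dimensions. Pad 44x44 to 64x64 (next power of 2).

Standard algorithm: 44^3 = 85184 multiplications
Strassen's algorithm: 7^(log2(64)) = 7^6 = 117649 multiplications
Difference: 85184 - 117649 = -32465 (Strassen uses MORE here due to padding overhead — for small or just-over-power-of-2 n, padding can outweigh the per-level savings)

Standard: 85184 multiplications (44^3). Strassen: 117649 multiplications (7^6, after padding to 64x64). Strassen reduces 8 recursive multiplications to 7 at each level.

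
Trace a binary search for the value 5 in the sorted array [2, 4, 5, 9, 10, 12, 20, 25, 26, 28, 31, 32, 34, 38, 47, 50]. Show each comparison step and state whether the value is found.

Binary search for 5 in [2, 4, 5, 9, 10, 12, 20, 25, 26, 28, 31, 32, 34, 38, 47, 50]:

lo=0, hi=15, mid=7, arr[mid]=25 -> 25 > 5, search left half
lo=0, hi=6, mid=3, arr[mid]=9 -> 9 > 5, search left half
lo=0, hi=2, mid=1, arr[mid]=4 -> 4 < 5, search right half
lo=2, hi=2, mid=2, arr[mid]=5 -> Found target at index 2!

Binary search finds 5 at index 2 after 4 comparisons. The search repeatedly halves the search space by comparing with the middle element.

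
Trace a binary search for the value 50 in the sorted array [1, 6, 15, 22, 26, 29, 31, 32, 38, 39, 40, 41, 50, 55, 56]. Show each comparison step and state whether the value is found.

Binary search for 50 in [1, 6, 15, 22, 26, 29, 31, 32, 38, 39, 40, 41, 50, 55, 56]:

lo=0, hi=14, mid=7, arr[mid]=32 -> 32 < 50, search right half
lo=8, hi=14, mid=11, arr[mid]=41 -> 41 < 50, search right half
lo=12, hi=14, mid=13, arr[mid]=55 -> 55 > 50, search left half
lo=12, hi=12, mid=12, arr[mid]=50 -> Found target at index 12!

Binary search finds 50 at index 12 after 4 comparisons. The search repeatedly halves the search space by comparing with the middle element.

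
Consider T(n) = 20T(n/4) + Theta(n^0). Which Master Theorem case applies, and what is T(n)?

Master Theorem for T(n) = 20T(n/4) + O(n^0):

a = 20, b = 4, c = 0
log_b(a) = log_4(20) = 2.1610

Case 1: c = 0 < log_4(20) = 2.1610
T(n) = O(n^(log_4 20))

For T(n) = 20T(n/4) + O(n^0): log_4(20) = 2.1610. This is Case 1 of the Master Theorem (c < log_b(a), work dominated by leaves), giving O(n^(log_4 20)).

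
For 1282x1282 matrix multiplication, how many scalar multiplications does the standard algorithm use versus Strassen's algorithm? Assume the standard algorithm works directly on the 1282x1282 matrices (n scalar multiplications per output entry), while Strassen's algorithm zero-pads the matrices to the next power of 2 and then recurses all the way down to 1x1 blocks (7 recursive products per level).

Matrix multiplication for 1282x1282 matrices:

Strassen's algorithm requires power-of-2 dimensions. Pad 1282x1282 to 2048x2048 (next power of 2).

Standard algorithm: 1282^3 = 2106997768 multiplications
Strassen's algorithm: 7^(log2(2048)) = 7^11 = 1977326743 multiplications
Savings: 2106997768 - 1977326743 = 129671025 multiplications

Standard: 2106997768 multiplications (1282^3). Strassen: 1977326743 multiplications (7^11, after padding to 2048x2048). Strassen reduces 8 recursive multiplications to 7 at each level.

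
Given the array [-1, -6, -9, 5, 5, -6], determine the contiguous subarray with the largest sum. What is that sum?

Using Kadane's algorithm on [-1, -6, -9, 5, 5, -6]:

Scanning through the array:
Position 1 (value -6): max_ending_here = -6, max_so_far = -1
Position 2 (value -9): max_ending_here = -9, max_so_far = -1
Position 3 (value 5): max_ending_here = 5, max_so_far = 5
Position 4 (value 5): max_ending_here = 10, max_so_far = 10
Position 5 (value -6): max_ending_here = 4, max_so_far = 10

Maximum subarray: [5, 5]
Maximum sum: 10

The maximum subarray is [5, 5] with sum 10. This subarray runs from index 3 to index 4.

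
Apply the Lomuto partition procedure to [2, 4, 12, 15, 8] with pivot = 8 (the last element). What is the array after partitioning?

Lomuto partition with pivot = 8:

Initial array: [2, 4, 12, 15, 8]

arr[0]=2 <= 8: swap with position 0, array becomes [2, 4, 12, 15, 8]
arr[1]=4 <= 8: swap with position 1, array becomes [2, 4, 12, 15, 8]
arr[2]=12 > 8: no swap
arr[3]=15 > 8: no swap

Place pivot at position 2: [2, 4, 8, 15, 12]
Pivot position: 2

After partitioning with pivot 8, the array becomes [2, 4, 8, 15, 12]. The pivot is placed at index 2. All elements to the left of the pivot are <= 8, and all elements to the right are > 8.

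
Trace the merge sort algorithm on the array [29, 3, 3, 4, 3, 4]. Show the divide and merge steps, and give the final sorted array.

Merge sort trace:

Split: [29, 3, 3, 4, 3, 4] -> [29, 3, 3] and [4, 3, 4]
  Split: [29, 3, 3] -> [29] and [3, 3]
    Split: [3, 3] -> [3] and [3]
    Merge: [3] + [3] -> [3, 3]
  Merge: [29] + [3, 3] -> [3, 3, 29]
  Split: [4, 3, 4] -> [4] and [3, 4]
    Split: [3, 4] -> [3] and [4]
    Merge: [3] + [4] -> [3, 4]
  Merge: [4] + [3, 4] -> [3, 4, 4]
Merge: [3, 3, 29] + [3, 4, 4] -> [3, 3, 3, 4, 4, 29]

Final sorted array: [3, 3, 3, 4, 4, 29]

The merge sort proceeds by recursively splitting the array and merging sorted halves.
After all merges, the sorted array is [3, 3, 3, 4, 4, 29].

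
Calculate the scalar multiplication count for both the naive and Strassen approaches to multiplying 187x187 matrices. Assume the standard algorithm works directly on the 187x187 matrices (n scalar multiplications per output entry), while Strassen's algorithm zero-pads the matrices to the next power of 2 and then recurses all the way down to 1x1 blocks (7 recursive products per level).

Matrix multiplication for 187x187 matrices:

Strassen's algorithm requires power-of-2 dimensions. Pad 187x187 to 256x256 (next power of 2).

Standard algorithm: 187^3 = 6539203 multiplications
Strassen's algorithm: 7^(log2(256)) = 7^8 = 5764801 multiplications
Savings: 6539203 - 5764801 = 774402 multiplications

Standard: 6539203 multiplications (187^3). Strassen: 5764801 multiplications (7^8, after padding to 256x256). Strassen reduces 8 recursive multiplications to 7 at each level.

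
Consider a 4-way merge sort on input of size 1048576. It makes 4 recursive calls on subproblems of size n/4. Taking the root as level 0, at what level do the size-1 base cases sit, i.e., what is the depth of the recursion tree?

For divide and conquer with division factor 4:

Problem sizes at each level:
Level 0: 1048576
Level 1: 262144
Level 2: 65536
Level 3: 16384
Level 4: 4096
Level 5: 1024
Level 6: 256
Level 7: 64
Level 8: 16
Level 9: 4
Level 10: 1

The root is level 0 and the size-1 base case is level 10 (the tree spans levels 0 through 10, i.e. 11 levels counting the root), so the depth is the number of divisions: log_4(1048576) = 10

The recursion tree depth is log_4(1048576) = 10. At each level, the problem size is divided by 4, so it takes 10 divisions to reduce to a base case of size 1. The algorithm makes 4 recursive calls at each level.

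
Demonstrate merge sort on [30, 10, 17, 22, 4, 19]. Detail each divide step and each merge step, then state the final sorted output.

Merge sort trace:

Split: [30, 10, 17, 22, 4, 19] -> [30, 10, 17] and [22, 4, 19]
  Split: [30, 10, 17] -> [30] and [10, 17]
    Split: [10, 17] -> [10] and [17]
    Merge: [10] + [17] -> [10, 17]
  Merge: [30] + [10, 17] -> [10, 17, 30]
  Split: [22, 4, 19] -> [22] and [4, 19]
    Split: [4, 19] -> [4] and [19]
    Merge: [4] + [19] -> [4, 19]
  Merge: [22] + [4, 19] -> [4, 19, 22]
Merge: [10, 17, 30] + [4, 19, 22] -> [4, 10, 17, 19, 22, 30]

Final sorted array: [4, 10, 17, 19, 22, 30]

The merge sort proceeds by recursively splitting the array and merging sorted halves.
After all merges, the sorted array is [4, 10, 17, 19, 22, 30].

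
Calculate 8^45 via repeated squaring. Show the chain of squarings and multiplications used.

Computing 8^45 by squaring (build up from 8^1; each line after the first costs one multiplication):

8^1 = 8
8^2 = (8^1)^2 = 8^2 = 64
8^4 = (8^2)^2 = 64^2 = 4096
8^5 = 8 * 8^4 = 8 * 4096 = 32768
8^10 = (8^5)^2 = 32768^2 = 1073741824
8^11 = 8 * 8^10 = 8 * 1073741824 = 8589934592
8^22 = (8^11)^2 = 8589934592^2 = 73786976294838206464
8^44 = (8^22)^2 = 73786976294838206464^2 = 5444517870735015415413993718908291383296
8^45 = 8 * 8^44 = 8 * 5444517870735015415413993718908291383296 = 43556142965880123323311949751266331066368

Result: 43556142965880123323311949751266331066368
Multiplications needed: 8 (8 lines after 8^1)

8^45 = 43556142965880123323311949751266331066368. Using exponentiation by squaring, this requires 8 multiplications. The key idea: if the exponent is even, square the half-power; if odd, multiply by the base once.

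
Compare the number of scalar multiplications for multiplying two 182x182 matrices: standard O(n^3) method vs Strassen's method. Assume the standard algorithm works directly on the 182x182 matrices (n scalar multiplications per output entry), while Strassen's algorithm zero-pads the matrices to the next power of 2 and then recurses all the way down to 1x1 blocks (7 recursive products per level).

Matrix multiplication for 182x182 matrices:

Strassen's algorithm requires power-of-2 dimensions. Pad 182x182 to 256x256 (next power of 2).

Standard algorithm: 182^3 = 6028568 multiplications
Strassen's algorithm: 7^(log2(256)) = 7^8 = 5764801 multiplications
Savings: 6028568 - 5764801 = 263767 multiplications

Standard: 6028568 multiplications (182^3). Strassen: 5764801 multiplications (7^8, after padding to 256x256). Strassen reduces 8 recursive multiplications to 7 at each level.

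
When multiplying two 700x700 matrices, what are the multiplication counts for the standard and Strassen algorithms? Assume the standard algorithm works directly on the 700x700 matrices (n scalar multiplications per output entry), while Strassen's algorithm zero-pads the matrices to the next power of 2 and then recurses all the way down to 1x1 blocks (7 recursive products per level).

Matrix multiplication for 700x700 matrices:

Strassen's algorithm requires power-of-2 dimensions. Pad 700x700 to 1024x1024 (next power of 2).

Standard algorithm: 700^3 = 343000000 multiplications
Strassen's algorithm: 7^(log2(1024)) = 7^10 = 282475249 multiplications
Savings: 343000000 - 282475249 = 60524751 multiplications

Standard: 343000000 multiplications (700^3). Strassen: 282475249 multiplications (7^10, after padding to 1024x1024). Strassen reduces 8 recursive multiplications to 7 at each level.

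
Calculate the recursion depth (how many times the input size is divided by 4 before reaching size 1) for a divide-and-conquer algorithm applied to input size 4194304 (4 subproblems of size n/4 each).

For divide and conquer with division factor 4:

Problem sizes at each level:
Level 0: 4194304
Level 1: 1048576
Level 2: 262144
Level 3: 65536
Level 4: 16384
Level 5: 4096
Level 6: 1024
Level 7: 256
Level 8: 64
Level 9: 16
Level 10: 4
Level 11: 1

The root is level 0 and the size-1 base case is level 11 (the tree spans levels 0 through 11, i.e. 12 levels counting the root), so the depth is the number of divisions: log_4(4194304) = 11

The recursion tree depth is log_4(4194304) = 11. At each level, the problem size is divided by 4, so it takes 11 divisions to reduce to a base case of size 1. The algorithm makes 4 recursive calls at each level.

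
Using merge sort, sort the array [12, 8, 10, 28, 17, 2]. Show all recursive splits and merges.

Merge sort trace:

Split: [12, 8, 10, 28, 17, 2] -> [12, 8, 10] and [28, 17, 2]
  Split: [12, 8, 10] -> [12] and [8, 10]
    Split: [8, 10] -> [8] and [10]
    Merge: [8] + [10] -> [8, 10]
  Merge: [12] + [8, 10] -> [8, 10, 12]
  Split: [28, 17, 2] -> [28] and [17, 2]
    Split: [17, 2] -> [17] and [2]
    Merge: [17] + [2] -> [2, 17]
  Merge: [28] + [2, 17] -> [2, 17, 28]
Merge: [8, 10, 12] + [2, 17, 28] -> [2, 8, 10, 12, 17, 28]

Final sorted array: [2, 8, 10, 12, 17, 28]

The merge sort proceeds by recursively splitting the array and merging sorted halves.
After all merges, the sorted array is [2, 8, 10, 12, 17, 28].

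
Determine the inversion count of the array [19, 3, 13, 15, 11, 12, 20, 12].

Finding inversions in [19, 3, 13, 15, 11, 12, 20, 12]:

(0, 1): arr[0]=19 > arr[1]=3
(0, 2): arr[0]=19 > arr[2]=13
(0, 3): arr[0]=19 > arr[3]=15
(0, 4): arr[0]=19 > arr[4]=11
(0, 5): arr[0]=19 > arr[5]=12
(0, 7): arr[0]=19 > arr[7]=12
(2, 4): arr[2]=13 > arr[4]=11
(2, 5): arr[2]=13 > arr[5]=12
(2, 7): arr[2]=13 > arr[7]=12
(3, 4): arr[3]=15 > arr[4]=11
(3, 5): arr[3]=15 > arr[5]=12
(3, 7): arr[3]=15 > arr[7]=12
(6, 7): arr[6]=20 > arr[7]=12

Total inversions: 13

The array has 13 inversion(s): (0,1), (0,2), (0,3), (0,4), (0,5), (0,7), (2,4), (2,5), (2,7), (3,4), (3,5), (3,7), (6,7). Each pair (i,j) satisfies i < j and arr[i] > arr[j].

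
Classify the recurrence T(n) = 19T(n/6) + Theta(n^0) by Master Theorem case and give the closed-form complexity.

Master Theorem for T(n) = 19T(n/6) + O(n^0):

a = 19, b = 6, c = 0
log_b(a) = log_6(19) = 1.6433

Case 1: c = 0 < log_6(19) = 1.6433
T(n) = O(n^(log_6 19))

For T(n) = 19T(n/6) + O(n^0): log_6(19) = 1.6433. This is Case 1 of the Master Theorem (c < log_b(a), work dominated by leaves), giving O(n^(log_6 19)).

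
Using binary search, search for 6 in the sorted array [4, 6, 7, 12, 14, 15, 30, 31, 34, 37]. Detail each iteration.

Binary search for 6 in [4, 6, 7, 12, 14, 15, 30, 31, 34, 37]:

lo=0, hi=9, mid=4, arr[mid]=14 -> 14 > 6, search left half
lo=0, hi=3, mid=1, arr[mid]=6 -> Found target at index 1!

Binary search finds 6 at index 1 after 2 comparisons. The search repeatedly halves the search space by comparing with the middle element.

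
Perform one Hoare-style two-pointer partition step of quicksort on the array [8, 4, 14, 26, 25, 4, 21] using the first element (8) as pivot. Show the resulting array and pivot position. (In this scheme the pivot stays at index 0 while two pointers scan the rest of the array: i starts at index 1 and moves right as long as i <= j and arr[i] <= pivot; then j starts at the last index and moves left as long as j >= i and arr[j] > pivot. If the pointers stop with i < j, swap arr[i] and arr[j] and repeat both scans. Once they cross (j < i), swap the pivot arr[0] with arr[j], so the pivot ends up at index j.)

Hoare-style two-pointer partition with pivot = 8:

Initial array: [8, 4, 14, 26, 25, 4, 21]

Pointers start at i = 1, j = 6.
i stops at index 2 (arr[2]=14 > 8), j stops at index 5 (arr[5]=4 <= 8): swap arr[2] and arr[5], array becomes [8, 4, 4, 26, 25, 14, 21]
i ends at 3, j ends at 2: the pointers have crossed (j < i), so scanning stops.

Swap pivot arr[0] with arr[2] to place pivot at position 2: [4, 4, 8, 26, 25, 14, 21]
Pivot position: 2

After partitioning with pivot 8, the array becomes [4, 4, 8, 26, 25, 14, 21]. The pivot is placed at index 2. All elements to the left of the pivot are <= 8, and all elements to the right are > 8.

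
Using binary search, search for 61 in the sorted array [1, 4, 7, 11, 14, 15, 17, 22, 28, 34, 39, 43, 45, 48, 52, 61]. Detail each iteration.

Binary search for 61 in [1, 4, 7, 11, 14, 15, 17, 22, 28, 34, 39, 43, 45, 48, 52, 61]:

lo=0, hi=15, mid=7, arr[mid]=22 -> 22 < 61, search right half
lo=8, hi=15, mid=11, arr[mid]=43 -> 43 < 61, search right half
lo=12, hi=15, mid=13, arr[mid]=48 -> 48 < 61, search right half
lo=14, hi=15, mid=14, arr[mid]=52 -> 52 < 61, search right half
lo=15, hi=15, mid=15, arr[mid]=61 -> Found target at index 15!

Binary search finds 61 at index 15 after 5 comparisons. The search repeatedly halves the search space by comparing with the middle element.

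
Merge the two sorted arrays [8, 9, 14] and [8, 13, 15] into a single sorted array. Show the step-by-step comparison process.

Merging process:

Compare 8 vs 8: take 8 from left. Merged: [8]
Compare 9 vs 8: take 8 from right. Merged: [8, 8]
Compare 9 vs 13: take 9 from left. Merged: [8, 8, 9]
Compare 14 vs 13: take 13 from right. Merged: [8, 8, 9, 13]
Compare 14 vs 15: take 14 from left. Merged: [8, 8, 9, 13, 14]
Append remaining from right: [15]. Merged: [8, 8, 9, 13, 14, 15]

Final merged array: [8, 8, 9, 13, 14, 15]
Total comparisons: 5

The merged array is [8, 8, 9, 13, 14, 15], requiring 5 comparisons. The merge step runs in O(n) time where n is the total number of elements.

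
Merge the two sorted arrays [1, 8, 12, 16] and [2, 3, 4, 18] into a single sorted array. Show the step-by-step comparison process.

Merging process:

Compare 1 vs 2: take 1 from left. Merged: [1]
Compare 8 vs 2: take 2 from right. Merged: [1, 2]
Compare 8 vs 3: take 3 from right. Merged: [1, 2, 3]
Compare 8 vs 4: take 4 from right. Merged: [1, 2, 3, 4]
Compare 8 vs 18: take 8 from left. Merged: [1, 2, 3, 4, 8]
Compare 12 vs 18: take 12 from left. Merged: [1, 2, 3, 4, 8, 12]
Compare 16 vs 18: take 16 from left. Merged: [1, 2, 3, 4, 8, 12, 16]
Append remaining from right: [18]. Merged: [1, 2, 3, 4, 8, 12, 16, 18]

Final merged array: [1, 2, 3, 4, 8, 12, 16, 18]
Total comparisons: 7

The merged array is [1, 2, 3, 4, 8, 12, 16, 18], requiring 7 comparisons. The merge step runs in O(n) time where n is the total number of elements.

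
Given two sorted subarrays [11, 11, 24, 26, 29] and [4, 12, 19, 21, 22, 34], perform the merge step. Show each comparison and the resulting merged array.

Merging process:

Compare 11 vs 4: take 4 from right. Merged: [4]
Compare 11 vs 12: take 11 from left. Merged: [4, 11]
Compare 11 vs 12: take 11 from left. Merged: [4, 11, 11]
Compare 24 vs 12: take 12 from right. Merged: [4, 11, 11, 12]
Compare 24 vs 19: take 19 from right. Merged: [4, 11, 11, 12, 19]
Compare 24 vs 21: take 21 from right. Merged: [4, 11, 11, 12, 19, 21]
Compare 24 vs 22: take 22 from right. Merged: [4, 11, 11, 12, 19, 21, 22]
Compare 24 vs 34: take 24 from left. Merged: [4, 11, 11, 12, 19, 21, 22, 24]
Compare 26 vs 34: take 26 from left. Merged: [4, 11, 11, 12, 19, 21, 22, 24, 26]
Compare 29 vs 34: take 29 from left. Merged: [4, 11, 11, 12, 19, 21, 22, 24, 26, 29]
Append remaining from right: [34]. Merged: [4, 11, 11, 12, 19, 21, 22, 24, 26, 29, 34]

Final merged array: [4, 11, 11, 12, 19, 21, 22, 24, 26, 29, 34]
Total comparisons: 10

The merged array is [4, 11, 11, 12, 19, 21, 22, 24, 26, 29, 34], requiring 10 comparisons. The merge step runs in O(n) time where n is the total number of elements.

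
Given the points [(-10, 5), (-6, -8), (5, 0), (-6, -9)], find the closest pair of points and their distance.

Computing all pairwise distances among 4 points:

d((-10, 5), (-6, -8)) = 13.6015
d((-10, 5), (5, 0)) = 15.8114
d((-10, 5), (-6, -9)) = 14.5602
d((-6, -8), (5, 0)) = 13.6015
d((-6, -8), (-6, -9)) = 1.0 <-- minimum
d((5, 0), (-6, -9)) = 14.2127

Closest pair: (-6, -8) and (-6, -9) with distance 1.0

The closest pair is (-6, -8) and (-6, -9) with Euclidean distance 1.0. For 4 points, brute-force pairwise comparison is shown above. For large n, the divide-and-conquer algorithm (sort by x, recurse on halves, check the dividing strip) achieves O(n log n).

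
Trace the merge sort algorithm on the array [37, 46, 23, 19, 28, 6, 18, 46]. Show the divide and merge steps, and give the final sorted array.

Merge sort trace:

Split: [37, 46, 23, 19, 28, 6, 18, 46] -> [37, 46, 23, 19] and [28, 6, 18, 46]
  Split: [37, 46, 23, 19] -> [37, 46] and [23, 19]
    Split: [37, 46] -> [37] and [46]
    Merge: [37] + [46] -> [37, 46]
    Split: [23, 19] -> [23] and [19]
    Merge: [23] + [19] -> [19, 23]
  Merge: [37, 46] + [19, 23] -> [19, 23, 37, 46]
  Split: [28, 6, 18, 46] -> [28, 6] and [18, 46]
    Split: [28, 6] -> [28] and [6]
    Merge: [28] + [6] -> [6, 28]
    Split: [18, 46] -> [18] and [46]
    Merge: [18] + [46] -> [18, 46]
  Merge: [6, 28] + [18, 46] -> [6, 18, 28, 46]
Merge: [19, 23, 37, 46] + [6, 18, 28, 46] -> [6, 18, 19, 23, 28, 37, 46, 46]

Final sorted array: [6, 18, 19, 23, 28, 37, 46, 46]

The merge sort proceeds by recursively splitting the array and merging sorted halves.
After all merges, the sorted array is [6, 18, 19, 23, 28, 37, 46, 46].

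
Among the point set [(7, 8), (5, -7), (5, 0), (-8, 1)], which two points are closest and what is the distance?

Computing all pairwise distances among 4 points:

d((7, 8), (5, -7)) = 15.1327
d((7, 8), (5, 0)) = 8.2462
d((7, 8), (-8, 1)) = 16.5529
d((5, -7), (5, 0)) = 7.0 <-- minimum
d((5, -7), (-8, 1)) = 15.2643
d((5, 0), (-8, 1)) = 13.0384

Closest pair: (5, -7) and (5, 0) with distance 7.0

The closest pair is (5, -7) and (5, 0) with Euclidean distance 7.0. For 4 points, brute-force pairwise comparison is shown above. For large n, the divide-and-conquer algorithm (sort by x, recurse on halves, check the dividing strip) achieves O(n log n).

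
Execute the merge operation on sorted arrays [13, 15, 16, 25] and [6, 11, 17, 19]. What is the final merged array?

Merging process:

Compare 13 vs 6: take 6 from right. Merged: [6]
Compare 13 vs 11: take 11 from right. Merged: [6, 11]
Compare 13 vs 17: take 13 from left. Merged: [6, 11, 13]
Compare 15 vs 17: take 15 from left. Merged: [6, 11, 13, 15]
Compare 16 vs 17: take 16 from left. Merged: [6, 11, 13, 15, 16]
Compare 25 vs 17: take 17 from right. Merged: [6, 11, 13, 15, 16, 17]
Compare 25 vs 19: take 19 from right. Merged: [6, 11, 13, 15, 16, 17, 19]
Append remaining from left: [25]. Merged: [6, 11, 13, 15, 16, 17, 19, 25]

Final merged array: [6, 11, 13, 15, 16, 17, 19, 25]
Total comparisons: 7

The merged array is [6, 11, 13, 15, 16, 17, 19, 25], requiring 7 comparisons. The merge step runs in O(n) time where n is the total number of elements.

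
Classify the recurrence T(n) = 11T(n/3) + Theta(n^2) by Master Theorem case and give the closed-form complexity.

Master Theorem for T(n) = 11T(n/3) + O(n^2):

a = 11, b = 3, c = 2
log_b(a) = log_3(11) = 2.1827

Case 1: c = 2 < log_3(11) = 2.1827
T(n) = O(n^(log_3 11))

For T(n) = 11T(n/3) + O(n^2): log_3(11) = 2.1827. This is Case 1 of the Master Theorem (c < log_b(a), work dominated by leaves), giving O(n^(log_3 11)).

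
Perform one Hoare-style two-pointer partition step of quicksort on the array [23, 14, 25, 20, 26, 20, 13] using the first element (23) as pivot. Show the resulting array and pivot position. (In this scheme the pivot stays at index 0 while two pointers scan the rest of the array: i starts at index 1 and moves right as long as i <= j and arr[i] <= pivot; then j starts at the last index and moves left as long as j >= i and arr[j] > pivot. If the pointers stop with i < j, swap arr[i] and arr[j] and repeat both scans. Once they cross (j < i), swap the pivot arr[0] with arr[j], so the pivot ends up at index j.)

Hoare-style two-pointer partition with pivot = 23:

Initial array: [23, 14, 25, 20, 26, 20, 13]

Pointers start at i = 1, j = 6.
i stops at index 2 (arr[2]=25 > 23), j stops at index 6 (arr[6]=13 <= 23): swap arr[2] and arr[6], array becomes [23, 14, 13, 20, 26, 20, 25]
i stops at index 4 (arr[4]=26 > 23), j stops at index 5 (arr[5]=20 <= 23): swap arr[4] and arr[5], array becomes [23, 14, 13, 20, 20, 26, 25]
i ends at 5, j ends at 4: the pointers have crossed (j < i), so scanning stops.

Swap pivot arr[0] with arr[4] to place pivot at position 4: [20, 14, 13, 20, 23, 26, 25]
Pivot position: 4

After partitioning with pivot 23, the array becomes [20, 14, 13, 20, 23, 26, 25]. The pivot is placed at index 4. All elements to the left of the pivot are <= 23, and all elements to the right are > 23.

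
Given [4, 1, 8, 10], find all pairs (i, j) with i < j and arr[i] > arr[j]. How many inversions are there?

Finding inversions in [4, 1, 8, 10]:

(0, 1): arr[0]=4 > arr[1]=1

Total inversions: 1

The array has 1 inversion(s): (0,1). Each pair (i,j) satisfies i < j and arr[i] > arr[j].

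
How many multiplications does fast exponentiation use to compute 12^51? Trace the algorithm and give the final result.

Computing 12^51 by squaring (build up from 12^1; each line after the first costs one multiplication):

12^1 = 12
12^2 = (12^1)^2 = 12^2 = 144
12^3 = 12 * 12^2 = 12 * 144 = 1728
12^6 = (12^3)^2 = 1728^2 = 2985984
12^12 = (12^6)^2 = 2985984^2 = 8916100448256
12^24 = (12^12)^2 = 8916100448256^2 = 79496847203390844133441536
12^25 = 12 * 12^24 = 12 * 79496847203390844133441536 = 953962166440690129601298432
12^50 = (12^25)^2 = 953962166440690129601298432^2 = 910043815000214977332758527534256632492715260325658624
12^51 = 12 * 12^50 = 12 * 910043815000214977332758527534256632492715260325658624 = 10920525780002579727993102330411079589912583123907903488

Result: 10920525780002579727993102330411079589912583123907903488
Multiplications needed: 8 (8 lines after 12^1)

12^51 = 10920525780002579727993102330411079589912583123907903488. Using exponentiation by squaring, this requires 8 multiplications. The key idea: if the exponent is even, square the half-power; if odd, multiply by the base once.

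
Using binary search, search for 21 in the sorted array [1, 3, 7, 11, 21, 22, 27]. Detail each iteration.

Binary search for 21 in [1, 3, 7, 11, 21, 22, 27]:

lo=0, hi=6, mid=3, arr[mid]=11 -> 11 < 21, search right half
lo=4, hi=6, mid=5, arr[mid]=22 -> 22 > 21, search left half
lo=4, hi=4, mid=4, arr[mid]=21 -> Found target at index 4!

Binary search finds 21 at index 4 after 3 comparisons. The search repeatedly halves the search space by comparing with the middle element.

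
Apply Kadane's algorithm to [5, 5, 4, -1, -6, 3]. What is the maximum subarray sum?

Using Kadane's algorithm on [5, 5, 4, -1, -6, 3]:

Scanning through the array:
Position 1 (value 5): max_ending_here = 10, max_so_far = 10
Position 2 (value 4): max_ending_here = 14, max_so_far = 14
Position 3 (value -1): max_ending_here = 13, max_so_far = 14
Position 4 (value -6): max_ending_here = 7, max_so_far = 14
Position 5 (value 3): max_ending_here = 10, max_so_far = 14

Maximum subarray: [5, 5, 4]
Maximum sum: 14

The maximum subarray is [5, 5, 4] with sum 14. This subarray runs from index 0 to index 2.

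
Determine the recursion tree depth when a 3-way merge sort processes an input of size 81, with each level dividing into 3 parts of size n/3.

For divide and conquer with division factor 3:

Problem sizes at each level:
Level 0: 81
Level 1: 27
Level 2: 9
Level 3: 3
Level 4: 1

The root is level 0 and the size-1 base case is level 4 (the tree spans levels 0 through 4, i.e. 5 levels counting the root), so the depth is the number of divisions: log_3(81) = 4

The recursion tree depth is log_3(81) = 4. At each level, the problem size is divided by 3, so it takes 4 divisions to reduce to a base case of size 1. The algorithm makes 3 recursive calls at each level.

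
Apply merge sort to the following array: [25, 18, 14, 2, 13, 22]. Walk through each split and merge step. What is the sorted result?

Merge sort trace:

Split: [25, 18, 14, 2, 13, 22] -> [25, 18, 14] and [2, 13, 22]
  Split: [25, 18, 14] -> [25] and [18, 14]
    Split: [18, 14] -> [18] and [14]
    Merge: [18] + [14] -> [14, 18]
  Merge: [25] + [14, 18] -> [14, 18, 25]
  Split: [2, 13, 22] -> [2] and [13, 22]
    Split: [13, 22] -> [13] and [22]
    Merge: [13] + [22] -> [13, 22]
  Merge: [2] + [13, 22] -> [2, 13, 22]
Merge: [14, 18, 25] + [2, 13, 22] -> [2, 13, 14, 18, 22, 25]

Final sorted array: [2, 13, 14, 18, 22, 25]

The merge sort proceeds by recursively splitting the array and merging sorted halves.
After all merges, the sorted array is [2, 13, 14, 18, 22, 25].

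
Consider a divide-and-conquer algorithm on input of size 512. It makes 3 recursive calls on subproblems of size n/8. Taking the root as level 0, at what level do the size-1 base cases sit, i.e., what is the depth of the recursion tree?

For divide and conquer with division factor 8:

Problem sizes at each level:
Level 0: 512
Level 1: 64
Level 2: 8
Level 3: 1

The root is level 0 and the size-1 base case is level 3 (the tree spans levels 0 through 3, i.e. 4 levels counting the root), so the depth is the number of divisions: log_8(512) = 3

The recursion tree depth is log_8(512) = 3. At each level, the problem size is divided by 8, so it takes 3 divisions to reduce to a base case of size 1. The algorithm makes 3 recursive calls at each level.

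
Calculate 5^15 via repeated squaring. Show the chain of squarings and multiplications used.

Computing 5^15 by squaring (build up from 5^1; each line after the first costs one multiplication):

5^1 = 5
5^2 = (5^1)^2 = 5^2 = 25
5^3 = 5 * 5^2 = 5 * 25 = 125
5^6 = (5^3)^2 = 125^2 = 15625
5^7 = 5 * 5^6 = 5 * 15625 = 78125
5^14 = (5^7)^2 = 78125^2 = 6103515625
5^15 = 5 * 5^14 = 5 * 6103515625 = 30517578125

Result: 30517578125
Multiplications needed: 6 (6 lines after 5^1)

5^15 = 30517578125. Using exponentiation by squaring, this requires 6 multiplications. The key idea: if the exponent is even, square the half-power; if odd, multiply by the base once.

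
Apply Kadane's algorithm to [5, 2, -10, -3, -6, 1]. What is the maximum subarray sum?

Using Kadane's algorithm on [5, 2, -10, -3, -6, 1]:

Scanning through the array:
Position 1 (value 2): max_ending_here = 7, max_so_far = 7
Position 2 (value -10): max_ending_here = -3, max_so_far = 7
Position 3 (value -3): max_ending_here = -3, max_so_far = 7
Position 4 (value -6): max_ending_here = -6, max_so_far = 7
Position 5 (value 1): max_ending_here = 1, max_so_far = 7

Maximum subarray: [5, 2]
Maximum sum: 7

The maximum subarray is [5, 2] with sum 7. This subarray runs from index 0 to index 1.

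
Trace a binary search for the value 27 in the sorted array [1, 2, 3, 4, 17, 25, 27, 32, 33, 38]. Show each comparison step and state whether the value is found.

Binary search for 27 in [1, 2, 3, 4, 17, 25, 27, 32, 33, 38]:

lo=0, hi=9, mid=4, arr[mid]=17 -> 17 < 27, search right half
lo=5, hi=9, mid=7, arr[mid]=32 -> 32 > 27, search left half
lo=5, hi=6, mid=5, arr[mid]=25 -> 25 < 27, search right half
lo=6, hi=6, mid=6, arr[mid]=27 -> Found target at index 6!

Binary search finds 27 at index 6 after 4 comparisons. The search repeatedly halves the search space by comparing with the middle element.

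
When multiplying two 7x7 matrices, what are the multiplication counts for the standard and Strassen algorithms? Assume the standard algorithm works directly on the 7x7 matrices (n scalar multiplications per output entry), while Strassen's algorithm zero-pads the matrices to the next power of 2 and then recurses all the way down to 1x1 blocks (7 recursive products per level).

Matrix multiplication for 7x7 matrices:

Strassen's algorithm requires power-of-2 dimensions. Pad 7x7 to 8x8 (next power of 2).

Standard algorithm: 7^3 = 343 multiplications
Strassen's algorithm: 7^(log2(8)) = 7^3 = 343 multiplications
Savings: 343 - 343 = 0 multiplications

Standard: 343 multiplications (7^3). Strassen: 343 multiplications (7^3, after padding to 8x8). Strassen reduces 8 recursive multiplications to 7 at each level.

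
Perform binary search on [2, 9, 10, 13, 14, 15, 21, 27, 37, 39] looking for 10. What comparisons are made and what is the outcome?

Binary search for 10 in [2, 9, 10, 13, 14, 15, 21, 27, 37, 39]:

lo=0, hi=9, mid=4, arr[mid]=14 -> 14 > 10, search left half
lo=0, hi=3, mid=1, arr[mid]=9 -> 9 < 10, search right half
lo=2, hi=3, mid=2, arr[mid]=10 -> Found target at index 2!

Binary search finds 10 at index 2 after 3 comparisons. The search repeatedly halves the search space by comparing with the middle element.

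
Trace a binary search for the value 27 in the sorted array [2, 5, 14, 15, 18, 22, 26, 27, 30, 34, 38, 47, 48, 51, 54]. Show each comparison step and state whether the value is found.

Binary search for 27 in [2, 5, 14, 15, 18, 22, 26, 27, 30, 34, 38, 47, 48, 51, 54]:

lo=0, hi=14, mid=7, arr[mid]=27 -> Found target at index 7!

Binary search finds 27 at index 7 after 1 comparisons. The search repeatedly halves the search space by comparing with the middle element.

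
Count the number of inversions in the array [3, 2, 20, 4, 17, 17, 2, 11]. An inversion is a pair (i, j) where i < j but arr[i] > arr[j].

Finding inversions in [3, 2, 20, 4, 17, 17, 2, 11]:

(0, 1): arr[0]=3 > arr[1]=2
(0, 6): arr[0]=3 > arr[6]=2
(2, 3): arr[2]=20 > arr[3]=4
(2, 4): arr[2]=20 > arr[4]=17
(2, 5): arr[2]=20 > arr[5]=17
(2, 6): arr[2]=20 > arr[6]=2
(2, 7): arr[2]=20 > arr[7]=11
(3, 6): arr[3]=4 > arr[6]=2
(4, 6): arr[4]=17 > arr[6]=2
(4, 7): arr[4]=17 > arr[7]=11
(5, 6): arr[5]=17 > arr[6]=2
(5, 7): arr[5]=17 > arr[7]=11

Total inversions: 12

The array has 12 inversion(s): (0,1), (0,6), (2,3), (2,4), (2,5), (2,6), (2,7), (3,6), (4,6), (4,7), (5,6), (5,7). Each pair (i,j) satisfies i < j and arr[i] > arr[j].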